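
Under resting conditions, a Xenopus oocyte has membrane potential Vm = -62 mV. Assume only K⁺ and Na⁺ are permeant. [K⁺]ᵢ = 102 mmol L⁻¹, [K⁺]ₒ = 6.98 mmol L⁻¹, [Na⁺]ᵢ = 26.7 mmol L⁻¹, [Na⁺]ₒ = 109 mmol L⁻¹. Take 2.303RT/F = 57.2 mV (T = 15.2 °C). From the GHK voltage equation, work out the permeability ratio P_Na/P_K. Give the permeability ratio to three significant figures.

Let α = P_Na/P_K. GHK: Vm = 57.2·log₁₀[(Kₒ + α·Naₒ)/(Kᵢ + α·Naᵢ)].
10^(Vm/57.2) = 10^(-62.0/57.2) = 0.08243
So 0.08243·(Kᵢ + α·Naᵢ) = Kₒ + α·Naₒ → α = (0.08243·102.0 − 6.98) / (109.0 − 0.08243·26.7)
α = (8.408 − 6.98) / (109.0 − 2.201) = 1.428/106.8 = 0.01337

0.0134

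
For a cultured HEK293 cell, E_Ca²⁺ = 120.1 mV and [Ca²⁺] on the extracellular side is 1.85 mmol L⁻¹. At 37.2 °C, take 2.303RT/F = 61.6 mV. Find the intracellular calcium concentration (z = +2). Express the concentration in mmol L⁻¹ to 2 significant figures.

0.00023 mmol L⁻¹

Nernst: E = (61.6/2) · log₁₀([out]/[in]), so log₁₀([out]/[in]) = 120.1 × 2 / 61.6 = 3.8994.
[out]/[in] = 10^(3.8994) = 7931.
[in] = 1.85 / 7931 = 0.0002332 mmol L⁻¹.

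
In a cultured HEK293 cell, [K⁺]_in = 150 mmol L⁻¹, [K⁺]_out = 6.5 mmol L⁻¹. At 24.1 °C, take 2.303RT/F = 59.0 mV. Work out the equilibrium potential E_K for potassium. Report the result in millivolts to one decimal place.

-80.4 mV

E = (59.0/z) · log₁₀([K⁺]_out/[K⁺]_in) with z = +1.
= (59.0/1) · log₁₀(6.5/150) = 59.00 · log₁₀(0.04333)
= 59.00 · (-1.3632) = -80.43 mV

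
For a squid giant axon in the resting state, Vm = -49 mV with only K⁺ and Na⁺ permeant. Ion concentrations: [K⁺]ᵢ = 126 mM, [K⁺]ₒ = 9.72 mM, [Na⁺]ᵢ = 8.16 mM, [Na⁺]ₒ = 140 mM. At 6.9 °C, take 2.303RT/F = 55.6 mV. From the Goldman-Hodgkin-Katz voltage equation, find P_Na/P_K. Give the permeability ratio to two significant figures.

Let α = P_Na/P_K. GHK: Vm = 55.6·log₁₀[(Kₒ + α·Naₒ)/(Kᵢ + α·Naᵢ)].
10^(Vm/55.6) = 10^(-49.0/55.6) = 0.13143
So 0.13143·(Kᵢ + α·Naᵢ) = Kₒ + α·Naₒ → α = (0.13143·126.0 − 9.72) / (140.0 − 0.13143·8.16)
α = (16.56 − 9.72) / (140.0 − 1.072) = 6.841/138.9 = 0.04924

0.049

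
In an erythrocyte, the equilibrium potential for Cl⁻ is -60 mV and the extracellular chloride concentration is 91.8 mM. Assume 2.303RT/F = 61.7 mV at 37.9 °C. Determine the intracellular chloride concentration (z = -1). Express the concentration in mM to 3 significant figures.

9.78 mM

Nernst: E = (61.7/-1) · log₁₀([out]/[in]), so log₁₀([out]/[in]) = -60.0 × -1 / 61.7 = 0.9724.
[out]/[in] = 10^(0.9724) = 9.385.
[in] = 91.8 / 9.385 = 9.781 mM.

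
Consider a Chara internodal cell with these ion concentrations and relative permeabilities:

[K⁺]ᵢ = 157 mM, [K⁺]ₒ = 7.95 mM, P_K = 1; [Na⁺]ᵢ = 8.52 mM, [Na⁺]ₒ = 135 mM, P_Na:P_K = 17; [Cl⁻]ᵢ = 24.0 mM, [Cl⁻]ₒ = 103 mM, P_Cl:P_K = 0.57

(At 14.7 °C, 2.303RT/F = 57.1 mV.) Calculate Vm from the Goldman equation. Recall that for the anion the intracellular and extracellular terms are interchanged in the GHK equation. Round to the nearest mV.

Vm = 57.1 · log₁₀[(Σ P·[cation]ₒ + Σ P·[anion]ᵢ) / (Σ P·[cation]ᵢ + Σ P·[anion]ₒ)]
Numerator = 1×7.95 + 17×135 + 0.57×24.0 = 2317
Denominator = 1×157 + 17×8.52 + 0.57×103 = 360.6
Vm = 57.1 · log₁₀(6.4253) = 57.1 × (0.8079) = 46.13 mV

46 mV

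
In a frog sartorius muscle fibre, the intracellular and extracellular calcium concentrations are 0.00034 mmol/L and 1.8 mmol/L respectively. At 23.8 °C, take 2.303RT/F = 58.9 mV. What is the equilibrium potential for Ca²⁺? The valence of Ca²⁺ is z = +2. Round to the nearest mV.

110 mV

E = (58.9/z) · log₁₀([Ca²⁺]_out/[Ca²⁺]_in) with z = +2.
= (58.9/2) · log₁₀(1.8/0.00034) = 29.45 · log₁₀(5294)
= 29.45 · (3.7238) = 109.67 mV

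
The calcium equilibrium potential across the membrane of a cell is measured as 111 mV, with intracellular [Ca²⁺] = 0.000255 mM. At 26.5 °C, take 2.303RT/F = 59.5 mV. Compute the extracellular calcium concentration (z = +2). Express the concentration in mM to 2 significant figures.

Nernst: E = (59.5/2) · log₁₀([out]/[in]), so log₁₀([out]/[in]) = 111.0 × 2 / 59.5 = 3.7311.
[out]/[in] = 10^(3.7311) = 5384.
[out] = 5384 × 0.000255 = 1.373 mM.

1.4 mM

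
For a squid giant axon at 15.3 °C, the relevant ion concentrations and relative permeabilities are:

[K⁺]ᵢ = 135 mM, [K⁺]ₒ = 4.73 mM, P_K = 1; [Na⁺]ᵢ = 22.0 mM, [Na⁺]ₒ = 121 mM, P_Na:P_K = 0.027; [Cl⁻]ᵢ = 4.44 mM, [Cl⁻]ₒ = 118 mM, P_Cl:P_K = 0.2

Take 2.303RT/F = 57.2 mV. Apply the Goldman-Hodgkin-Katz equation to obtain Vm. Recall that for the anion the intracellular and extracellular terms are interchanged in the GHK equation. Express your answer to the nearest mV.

Vm = 57.2 · log₁₀[(Σ P·[cation]ₒ + Σ P·[anion]ᵢ) / (Σ P·[cation]ᵢ + Σ P·[anion]ₒ)]
Numerator = 1×4.73 + 0.027×121 + 0.2×4.44 = 8.885
Denominator = 1×135 + 0.027×22.0 + 0.2×118 = 159.2
Vm = 57.2 · log₁₀(0.055812) = 57.2 × (-1.2533) = -71.69 mV

-72 mV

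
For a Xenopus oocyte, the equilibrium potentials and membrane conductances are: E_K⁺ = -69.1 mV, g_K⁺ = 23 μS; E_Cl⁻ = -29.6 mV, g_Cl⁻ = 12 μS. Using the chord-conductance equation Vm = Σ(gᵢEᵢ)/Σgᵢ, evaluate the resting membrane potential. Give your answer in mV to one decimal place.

Σ gᵢEᵢ = 23·(-69.1) + 12·(-29.6) = -1944.50
Σ gᵢ = 23 + 12 = 35
Vm = -1944.50 / 35 = -55.56 mV

-55.6 mV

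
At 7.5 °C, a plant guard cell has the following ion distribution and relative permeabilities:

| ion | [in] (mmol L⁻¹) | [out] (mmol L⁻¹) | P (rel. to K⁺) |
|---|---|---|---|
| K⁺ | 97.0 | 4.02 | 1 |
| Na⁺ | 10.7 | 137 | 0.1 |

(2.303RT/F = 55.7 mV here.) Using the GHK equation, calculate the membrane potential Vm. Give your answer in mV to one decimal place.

-41.4 mV

Vm = 55.7 · log₁₀[(Σ P·[cation]ₒ + Σ P·[anion]ᵢ) / (Σ P·[cation]ᵢ + Σ P·[anion]ₒ)]
Numerator = 1×4.02 + 0.1×137 = 17.72
Denominator = 1×97.0 + 0.1×10.7 = 98.07
Vm = 55.7 · log₁₀(0.18069) = 55.7 × (-0.7431) = -41.39 mV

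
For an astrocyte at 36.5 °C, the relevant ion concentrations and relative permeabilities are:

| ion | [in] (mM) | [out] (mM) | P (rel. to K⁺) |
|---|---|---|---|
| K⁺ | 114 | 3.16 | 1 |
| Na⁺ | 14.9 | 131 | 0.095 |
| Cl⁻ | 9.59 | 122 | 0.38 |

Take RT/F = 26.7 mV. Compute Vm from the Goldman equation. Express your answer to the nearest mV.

-57 mV

Vm = 26.7 · ln[(Σ P·[cation]ₒ + Σ P·[anion]ᵢ) / (Σ P·[cation]ᵢ + Σ P·[anion]ₒ)]
Numerator = 1×3.16 + 0.095×131 + 0.38×9.59 = 19.25
Denominator = 1×114 + 0.095×14.9 + 0.38×122 = 161.8
Vm = 26.7 · ln(0.11899) = 26.7 × (-2.1287) = -56.84 mV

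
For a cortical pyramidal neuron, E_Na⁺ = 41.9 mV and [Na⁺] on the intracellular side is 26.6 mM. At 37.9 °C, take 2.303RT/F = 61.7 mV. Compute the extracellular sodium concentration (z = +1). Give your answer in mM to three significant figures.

127 mM

Nernst: E = (61.7/1) · log₁₀([out]/[in]), so log₁₀([out]/[in]) = 41.9 × 1 / 61.7 = 0.6791.
[out]/[in] = 10^(0.6791) = 4.776.
[out] = 4.776 × 26.6 = 127 mM.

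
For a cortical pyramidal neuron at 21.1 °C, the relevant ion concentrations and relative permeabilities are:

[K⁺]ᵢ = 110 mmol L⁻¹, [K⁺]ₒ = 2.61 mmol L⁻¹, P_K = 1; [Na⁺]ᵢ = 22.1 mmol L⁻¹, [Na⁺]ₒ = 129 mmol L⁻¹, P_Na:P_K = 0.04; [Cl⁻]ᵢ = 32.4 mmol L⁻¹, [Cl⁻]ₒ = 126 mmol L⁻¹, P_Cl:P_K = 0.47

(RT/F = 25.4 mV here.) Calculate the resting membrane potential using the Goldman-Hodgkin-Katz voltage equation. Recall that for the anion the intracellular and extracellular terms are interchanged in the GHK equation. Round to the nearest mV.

-51 mV

Vm = 25.4 · ln[(Σ P·[cation]ₒ + Σ P·[anion]ᵢ) / (Σ P·[cation]ᵢ + Σ P·[anion]ₒ)]
Numerator = 1×2.61 + 0.04×129 + 0.47×32.4 = 23
Denominator = 1×110 + 0.04×22.1 + 0.47×126 = 170.1
Vm = 25.4 · ln(0.1352) = 25.4 × (-2.0010) = -50.83 mV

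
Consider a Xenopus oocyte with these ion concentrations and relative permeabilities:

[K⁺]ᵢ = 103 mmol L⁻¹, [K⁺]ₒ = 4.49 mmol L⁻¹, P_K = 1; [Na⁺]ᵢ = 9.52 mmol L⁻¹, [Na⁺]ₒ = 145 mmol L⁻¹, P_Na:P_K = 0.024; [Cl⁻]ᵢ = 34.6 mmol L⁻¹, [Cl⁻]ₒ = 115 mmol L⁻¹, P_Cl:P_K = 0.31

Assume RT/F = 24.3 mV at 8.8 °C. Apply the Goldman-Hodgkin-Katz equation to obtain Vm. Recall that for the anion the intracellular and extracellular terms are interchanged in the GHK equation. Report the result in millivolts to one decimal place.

Vm = 24.3 · ln[(Σ P·[cation]ₒ + Σ P·[anion]ᵢ) / (Σ P·[cation]ᵢ + Σ P·[anion]ₒ)]
Numerator = 1×4.49 + 0.024×145 + 0.31×34.6 = 18.7
Denominator = 1×103 + 0.024×9.52 + 0.31×115 = 138.9
Vm = 24.3 · ln(0.13462) = 24.3 × (-2.0053) = -48.73 mV

-48.7 mV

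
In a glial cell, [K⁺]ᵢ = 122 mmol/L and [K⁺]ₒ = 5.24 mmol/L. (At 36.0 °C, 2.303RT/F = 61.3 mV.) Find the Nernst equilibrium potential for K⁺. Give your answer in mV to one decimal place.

E = (61.3/z) · log₁₀([K⁺]_out/[K⁺]_in) with z = +1.
= (61.3/1) · log₁₀(5.24/122) = 61.30 · log₁₀(0.04295)
= 61.30 · (-1.3670) = -83.80 mV

-83.8 mV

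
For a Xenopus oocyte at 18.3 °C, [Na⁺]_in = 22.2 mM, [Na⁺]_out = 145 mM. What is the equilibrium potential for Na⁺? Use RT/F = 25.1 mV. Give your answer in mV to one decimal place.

E = (25.1/z) · ln([Na⁺]_out/[Na⁺]_in) with z = +1.
= (25.1/1) · ln(145/22.2) = 25.10 · ln(6.532)
= 25.10 · (1.8766) = 47.10 mV

47.1 mV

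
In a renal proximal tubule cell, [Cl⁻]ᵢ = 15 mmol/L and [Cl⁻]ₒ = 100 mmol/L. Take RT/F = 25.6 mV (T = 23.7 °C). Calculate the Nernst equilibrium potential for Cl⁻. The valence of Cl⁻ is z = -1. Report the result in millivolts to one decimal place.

-48.6 mV

E = (25.6/z) · ln([Cl⁻]_out/[Cl⁻]_in) with z = -1.
For an anion, dividing by z = -1 reverses the sign.
= (25.6/-1) · ln(100/15) = -25.60 · ln(6.667)
= -25.60 · (1.8971) = -48.57 mV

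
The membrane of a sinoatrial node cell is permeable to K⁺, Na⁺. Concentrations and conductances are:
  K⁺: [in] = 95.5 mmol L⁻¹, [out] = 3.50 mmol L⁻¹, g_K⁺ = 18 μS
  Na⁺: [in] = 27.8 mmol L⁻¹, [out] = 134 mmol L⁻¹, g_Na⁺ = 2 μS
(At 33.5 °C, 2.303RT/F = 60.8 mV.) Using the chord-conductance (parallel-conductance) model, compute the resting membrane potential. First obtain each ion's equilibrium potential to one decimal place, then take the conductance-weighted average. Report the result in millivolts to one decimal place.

E_K⁺ = (60.8/1)·log₁₀(3.50/95.5) = -87.3 mV
E_Na⁺ = (60.8/1)·log₁₀(134/27.8) = 41.5 mV
Vm = (Σ gᵢEᵢ)/(Σ gᵢ) = (18·-87.3 + 2·41.5) / (18 + 2)
= -1488.40 / 20 = -74.42 mV

-74.4 mV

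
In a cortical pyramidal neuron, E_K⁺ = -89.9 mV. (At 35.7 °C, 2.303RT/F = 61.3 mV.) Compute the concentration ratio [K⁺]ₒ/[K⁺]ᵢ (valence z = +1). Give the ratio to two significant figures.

0.034

log₁₀([out]/[in]) = E·z/(61.3) = -89.9 × 1 / 61.3 = -1.4666
[out]/[in] = 10^(-1.4666) = 0.03415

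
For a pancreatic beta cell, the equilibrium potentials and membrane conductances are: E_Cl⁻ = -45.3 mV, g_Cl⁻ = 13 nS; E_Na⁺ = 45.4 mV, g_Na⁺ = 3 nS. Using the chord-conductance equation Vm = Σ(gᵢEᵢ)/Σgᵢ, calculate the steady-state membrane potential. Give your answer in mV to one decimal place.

Σ gᵢEᵢ = 13·(-45.3) + 3·(45.4) = -452.70
Σ gᵢ = 13 + 3 = 16
Vm = -452.70 / 16 = -28.29 mV

-28.3 mV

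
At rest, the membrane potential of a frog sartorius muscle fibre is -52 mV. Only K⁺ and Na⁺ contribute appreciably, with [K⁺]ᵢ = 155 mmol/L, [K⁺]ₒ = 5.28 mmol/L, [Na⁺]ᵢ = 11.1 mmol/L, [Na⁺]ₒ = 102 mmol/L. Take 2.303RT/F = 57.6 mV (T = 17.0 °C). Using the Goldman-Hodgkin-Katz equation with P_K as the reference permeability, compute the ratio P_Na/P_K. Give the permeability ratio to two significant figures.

0.14

Let α = P_Na/P_K. GHK: Vm = 57.6·log₁₀[(Kₒ + α·Naₒ)/(Kᵢ + α·Naᵢ)].
10^(Vm/57.6) = 10^(-52.0/57.6) = 0.12509
So 0.12509·(Kᵢ + α·Naᵢ) = Kₒ + α·Naₒ → α = (0.12509·155.0 − 5.28) / (102.0 − 0.12509·11.1)
α = (19.39 − 5.28) / (102.0 − 1.388) = 14.11/100.6 = 0.1402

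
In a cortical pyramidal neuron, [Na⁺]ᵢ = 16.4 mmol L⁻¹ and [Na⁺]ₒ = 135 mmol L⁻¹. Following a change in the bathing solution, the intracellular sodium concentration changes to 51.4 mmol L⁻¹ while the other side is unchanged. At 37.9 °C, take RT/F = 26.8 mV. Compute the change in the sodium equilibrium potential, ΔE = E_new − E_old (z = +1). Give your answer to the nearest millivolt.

-31 mV

E_old = (26.8/1)·ln(135/16.4) = 56.49 mV
E_new = (26.8/1)·ln(135/51.4) = 25.88 mV
ΔE = 25.88 − (56.49) = -30.62 mV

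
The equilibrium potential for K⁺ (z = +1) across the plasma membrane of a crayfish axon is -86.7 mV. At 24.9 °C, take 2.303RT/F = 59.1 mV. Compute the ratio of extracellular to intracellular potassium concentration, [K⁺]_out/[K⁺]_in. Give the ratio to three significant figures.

log₁₀([out]/[in]) = E·z/(59.1) = -86.7 × 1 / 59.1 = -1.4670
[out]/[in] = 10^(-1.4670) = 0.03412

0.0341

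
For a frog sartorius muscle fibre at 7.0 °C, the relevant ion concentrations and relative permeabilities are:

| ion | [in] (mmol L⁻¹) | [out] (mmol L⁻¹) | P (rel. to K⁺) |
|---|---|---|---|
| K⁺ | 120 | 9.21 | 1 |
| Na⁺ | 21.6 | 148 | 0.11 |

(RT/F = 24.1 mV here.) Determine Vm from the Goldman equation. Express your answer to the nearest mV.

-38 mV

Vm = 24.1 · ln[(Σ P·[cation]ₒ + Σ P·[anion]ᵢ) / (Σ P·[cation]ᵢ + Σ P·[anion]ₒ)]
Numerator = 1×9.21 + 0.11×148 = 25.49
Denominator = 1×120 + 0.11×21.6 = 122.4
Vm = 24.1 · ln(0.20829) = 24.1 × (-1.5688) = -37.81 mV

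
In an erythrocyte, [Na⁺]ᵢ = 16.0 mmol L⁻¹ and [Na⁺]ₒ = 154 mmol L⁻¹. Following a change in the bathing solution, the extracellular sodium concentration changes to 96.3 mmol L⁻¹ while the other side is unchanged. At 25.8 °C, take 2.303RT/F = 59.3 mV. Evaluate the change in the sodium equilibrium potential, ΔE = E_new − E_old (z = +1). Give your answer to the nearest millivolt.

E_old = (59.3/1)·log₁₀(154/16.0) = 58.32 mV
E_new = (59.3/1)·log₁₀(96.3/16.0) = 46.22 mV
ΔE = 46.22 − (58.32) = -12.09 mV

-12 mV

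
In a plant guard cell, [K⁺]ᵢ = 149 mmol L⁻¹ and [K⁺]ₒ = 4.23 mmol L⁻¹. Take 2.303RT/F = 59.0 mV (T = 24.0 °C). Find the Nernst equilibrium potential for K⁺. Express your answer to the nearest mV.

-91 mV

E = (59.0/z) · log₁₀([K⁺]_out/[K⁺]_in) with z = +1.
= (59.0/1) · log₁₀(4.23/149) = 59.00 · log₁₀(0.02839)
= 59.00 · (-1.5468) = -91.26 mV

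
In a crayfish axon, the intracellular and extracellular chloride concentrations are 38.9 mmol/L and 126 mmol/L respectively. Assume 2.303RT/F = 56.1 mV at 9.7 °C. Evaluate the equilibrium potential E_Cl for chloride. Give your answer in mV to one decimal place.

-28.6 mV

E = (56.1/z) · log₁₀([Cl⁻]_out/[Cl⁻]_in) with z = -1.
For an anion, dividing by z = -1 reverses the sign.
= (56.1/-1) · log₁₀(126/38.9) = -56.10 · log₁₀(3.239)
= -56.10 · (0.5104) = -28.63 mV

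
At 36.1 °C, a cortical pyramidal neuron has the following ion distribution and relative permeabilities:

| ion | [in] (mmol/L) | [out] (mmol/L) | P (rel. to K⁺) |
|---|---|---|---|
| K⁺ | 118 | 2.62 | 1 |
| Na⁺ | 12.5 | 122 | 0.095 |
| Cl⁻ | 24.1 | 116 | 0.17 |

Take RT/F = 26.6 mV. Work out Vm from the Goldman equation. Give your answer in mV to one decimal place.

Vm = 26.6 · ln[(Σ P·[cation]ₒ + Σ P·[anion]ᵢ) / (Σ P·[cation]ᵢ + Σ P·[anion]ₒ)]
Numerator = 1×2.62 + 0.095×122 + 0.17×24.1 = 18.31
Denominator = 1×118 + 0.095×12.5 + 0.17×116 = 138.9
Vm = 26.6 · ln(0.13179) = 26.6 × (-2.0265) = -53.91 mV

-53.9 mV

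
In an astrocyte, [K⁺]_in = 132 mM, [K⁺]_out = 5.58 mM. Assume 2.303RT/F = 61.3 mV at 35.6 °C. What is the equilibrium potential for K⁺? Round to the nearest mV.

-84 mV

E = (61.3/z) · log₁₀([K⁺]_out/[K⁺]_in) with z = +1.
= (61.3/1) · log₁₀(5.58/132) = 61.30 · log₁₀(0.04227)
= 61.30 · (-1.3739) = -84.22 mV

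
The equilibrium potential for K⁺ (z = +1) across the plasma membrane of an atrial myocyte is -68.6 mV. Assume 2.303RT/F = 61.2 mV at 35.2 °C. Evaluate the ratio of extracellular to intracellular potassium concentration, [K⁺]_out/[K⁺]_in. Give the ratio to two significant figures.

0.076

log₁₀([out]/[in]) = E·z/(61.2) = -68.6 × 1 / 61.2 = -1.1209
[out]/[in] = 10^(-1.1209) = 0.0757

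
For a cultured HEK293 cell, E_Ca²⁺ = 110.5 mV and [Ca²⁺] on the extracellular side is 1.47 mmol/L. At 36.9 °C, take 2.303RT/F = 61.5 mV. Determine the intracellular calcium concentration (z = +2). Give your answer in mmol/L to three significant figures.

Nernst: E = (61.5/2) · log₁₀([out]/[in]), so log₁₀([out]/[in]) = 110.5 × 2 / 61.5 = 3.5935.
[out]/[in] = 10^(3.5935) = 3922.
[in] = 1.47 / 3922 = 0.0003748 mmol/L.

0.000375 mmol/L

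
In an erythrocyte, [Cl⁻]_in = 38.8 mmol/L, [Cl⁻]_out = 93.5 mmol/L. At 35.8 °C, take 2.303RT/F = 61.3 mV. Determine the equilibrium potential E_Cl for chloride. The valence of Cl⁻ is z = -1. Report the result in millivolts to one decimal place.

E = (61.3/z) · log₁₀([Cl⁻]_out/[Cl⁻]_in) with z = -1.
For an anion, dividing by z = -1 reverses the sign.
= (61.3/-1) · log₁₀(93.5/38.8) = -61.30 · log₁₀(2.41)
= -61.30 · (0.3820) = -23.42 mV

-23.4 mV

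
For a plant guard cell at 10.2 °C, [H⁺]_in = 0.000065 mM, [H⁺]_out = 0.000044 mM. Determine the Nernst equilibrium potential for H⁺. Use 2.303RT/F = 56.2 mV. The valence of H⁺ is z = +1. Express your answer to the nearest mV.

-10 mV

E = (56.2/z) · log₁₀([H⁺]_out/[H⁺]_in) with z = +1.
= (56.2/1) · log₁₀(0.000044/0.000065) = 56.20 · log₁₀(0.6769)
= 56.20 · (-0.1695) = -9.52 mV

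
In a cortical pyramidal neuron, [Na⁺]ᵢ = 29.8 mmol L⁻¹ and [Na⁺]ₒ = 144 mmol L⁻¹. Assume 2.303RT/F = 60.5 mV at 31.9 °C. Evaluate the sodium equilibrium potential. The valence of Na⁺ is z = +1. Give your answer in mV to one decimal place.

E = (60.5/z) · log₁₀([Na⁺]_out/[Na⁺]_in) with z = +1.
= (60.5/1) · log₁₀(144/29.8) = 60.50 · log₁₀(4.832)
= 60.50 · (0.6841) = 41.39 mV

41.4 mV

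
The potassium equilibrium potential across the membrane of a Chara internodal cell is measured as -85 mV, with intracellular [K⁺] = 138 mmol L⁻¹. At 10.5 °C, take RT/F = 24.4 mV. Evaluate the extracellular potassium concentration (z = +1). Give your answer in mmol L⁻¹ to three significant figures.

Nernst: E = (24.4/1) · ln([out]/[in]), so ln([out]/[in]) = -85.0 × 1 / 24.4 = -3.4836.
[out]/[in] = e^(-3.4836) = 0.0307.
[out] = 0.0307 × 138 = 4.236 mmol L⁻¹.

4.24 mmol L⁻¹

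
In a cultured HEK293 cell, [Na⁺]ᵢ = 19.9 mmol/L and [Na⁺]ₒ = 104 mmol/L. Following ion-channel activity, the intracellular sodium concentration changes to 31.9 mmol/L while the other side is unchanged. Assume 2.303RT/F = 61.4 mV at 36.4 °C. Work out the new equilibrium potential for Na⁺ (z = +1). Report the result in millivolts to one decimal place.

31.5 mV

After the shift: [Na⁺]_out = 104, [Na⁺]_in = 31.9 mmol/L.
E_new = (61.4/1)·log₁₀(104/31.9) = 61.40 · (0.5132) = 31.51 mV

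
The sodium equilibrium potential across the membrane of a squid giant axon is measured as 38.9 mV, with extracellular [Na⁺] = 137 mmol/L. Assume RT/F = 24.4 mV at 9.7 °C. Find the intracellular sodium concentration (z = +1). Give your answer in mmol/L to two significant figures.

28 mmol/L

Nernst: E = (24.4/1) · ln([out]/[in]), so ln([out]/[in]) = 38.9 × 1 / 24.4 = 1.5943.
[out]/[in] = e^(1.5943) = 4.925.
[in] = 137 / 4.925 = 27.82 mmol/L.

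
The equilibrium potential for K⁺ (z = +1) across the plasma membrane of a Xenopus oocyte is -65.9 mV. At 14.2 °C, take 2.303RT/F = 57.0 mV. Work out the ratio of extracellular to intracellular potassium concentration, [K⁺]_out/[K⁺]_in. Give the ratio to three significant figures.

log₁₀([out]/[in]) = E·z/(57.0) = -65.9 × 1 / 57.0 = -1.1561
[out]/[in] = 10^(-1.1561) = 0.0698

0.0698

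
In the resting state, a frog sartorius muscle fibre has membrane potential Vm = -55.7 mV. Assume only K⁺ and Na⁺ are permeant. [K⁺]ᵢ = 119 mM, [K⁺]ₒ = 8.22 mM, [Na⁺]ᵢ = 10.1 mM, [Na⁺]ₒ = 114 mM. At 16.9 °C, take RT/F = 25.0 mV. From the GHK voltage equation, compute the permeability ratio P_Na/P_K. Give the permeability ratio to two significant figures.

0.041

Let α = P_Na/P_K. GHK: Vm = 25.0·ln[(Kₒ + α·Naₒ)/(Kᵢ + α·Naᵢ)].
e^(Vm/25.0) = e^(-55.7/25.0) = 0.10774
So 0.10774·(Kᵢ + α·Naᵢ) = Kₒ + α·Naₒ → α = (0.10774·119.0 − 8.22) / (114.0 − 0.10774·10.1)
α = (12.82 − 8.22) / (114.0 − 1.088) = 4.602/112.9 = 0.04075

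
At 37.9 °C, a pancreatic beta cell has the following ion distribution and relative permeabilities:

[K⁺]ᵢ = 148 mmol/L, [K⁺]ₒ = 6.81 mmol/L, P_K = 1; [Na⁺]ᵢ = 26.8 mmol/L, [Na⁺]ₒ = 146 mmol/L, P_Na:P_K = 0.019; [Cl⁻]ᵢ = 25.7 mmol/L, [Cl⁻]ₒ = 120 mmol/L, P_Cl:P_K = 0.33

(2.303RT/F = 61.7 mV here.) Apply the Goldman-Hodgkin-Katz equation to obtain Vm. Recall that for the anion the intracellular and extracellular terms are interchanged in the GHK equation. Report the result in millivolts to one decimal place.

Vm = 61.7 · log₁₀[(Σ P·[cation]ₒ + Σ P·[anion]ᵢ) / (Σ P·[cation]ᵢ + Σ P·[anion]ₒ)]
Numerator = 1×6.81 + 0.019×146 + 0.33×25.7 = 18.06
Denominator = 1×148 + 0.019×26.8 + 0.33×120 = 188.1
Vm = 61.7 · log₁₀(0.096035) = 61.7 × (-1.0176) = -62.78 mV

-62.8 mV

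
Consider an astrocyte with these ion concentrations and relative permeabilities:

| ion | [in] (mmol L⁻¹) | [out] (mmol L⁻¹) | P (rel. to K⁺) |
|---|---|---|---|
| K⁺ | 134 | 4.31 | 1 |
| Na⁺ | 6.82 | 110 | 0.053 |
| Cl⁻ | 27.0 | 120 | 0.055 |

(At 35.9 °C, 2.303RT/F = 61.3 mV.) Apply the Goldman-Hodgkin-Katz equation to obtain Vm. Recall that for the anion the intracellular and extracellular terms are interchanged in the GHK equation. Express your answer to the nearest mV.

-66 mV

Vm = 61.3 · log₁₀[(Σ P·[cation]ₒ + Σ P·[anion]ᵢ) / (Σ P·[cation]ᵢ + Σ P·[anion]ₒ)]
Numerator = 1×4.31 + 0.053×110 + 0.055×27.0 = 11.62
Denominator = 1×134 + 0.053×6.82 + 0.055×120 = 141
Vm = 61.3 · log₁₀(0.082469) = 61.3 × (-1.0837) = -66.43 mV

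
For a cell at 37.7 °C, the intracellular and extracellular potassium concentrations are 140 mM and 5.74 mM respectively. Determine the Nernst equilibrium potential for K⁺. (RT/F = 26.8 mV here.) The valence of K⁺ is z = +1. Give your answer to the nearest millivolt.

E = (26.8/z) · ln([K⁺]_out/[K⁺]_in) with z = +1.
= (26.8/1) · ln(5.74/140) = 26.80 · ln(0.041)
= 26.80 · (-3.1942) = -85.60 mV

-86 mV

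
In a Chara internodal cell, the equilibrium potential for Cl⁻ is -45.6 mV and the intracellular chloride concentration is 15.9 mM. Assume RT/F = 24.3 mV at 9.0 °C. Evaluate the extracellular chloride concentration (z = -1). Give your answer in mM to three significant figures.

Nernst: E = (24.3/-1) · ln([out]/[in]), so ln([out]/[in]) = -45.6 × -1 / 24.3 = 1.8765.
[out]/[in] = e^(1.8765) = 6.531.
[out] = 6.531 × 15.9 = 103.8 mM.

104 mM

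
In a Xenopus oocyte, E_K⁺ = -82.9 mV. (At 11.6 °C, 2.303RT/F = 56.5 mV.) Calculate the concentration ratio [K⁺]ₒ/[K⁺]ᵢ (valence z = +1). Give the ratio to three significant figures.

log₁₀([out]/[in]) = E·z/(56.5) = -82.9 × 1 / 56.5 = -1.4673
[out]/[in] = 10^(-1.4673) = 0.0341

0.0341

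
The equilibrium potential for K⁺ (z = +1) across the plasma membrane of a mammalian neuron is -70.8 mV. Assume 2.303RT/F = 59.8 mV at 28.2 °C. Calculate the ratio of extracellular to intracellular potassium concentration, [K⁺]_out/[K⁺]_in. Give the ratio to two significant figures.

0.065

log₁₀([out]/[in]) = E·z/(59.8) = -70.8 × 1 / 59.8 = -1.1839
[out]/[in] = 10^(-1.1839) = 0.06547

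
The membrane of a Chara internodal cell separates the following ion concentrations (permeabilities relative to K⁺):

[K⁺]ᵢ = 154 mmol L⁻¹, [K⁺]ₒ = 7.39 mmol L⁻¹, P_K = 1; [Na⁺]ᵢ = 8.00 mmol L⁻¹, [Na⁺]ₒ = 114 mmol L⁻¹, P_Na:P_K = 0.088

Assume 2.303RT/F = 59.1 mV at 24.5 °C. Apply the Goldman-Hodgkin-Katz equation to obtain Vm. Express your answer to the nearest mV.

-56 mV

Vm = 59.1 · log₁₀[(Σ P·[cation]ₒ + Σ P·[anion]ᵢ) / (Σ P·[cation]ᵢ + Σ P·[anion]ₒ)]
Numerator = 1×7.39 + 0.088×114 = 17.42
Denominator = 1×154 + 0.088×8.00 = 154.7
Vm = 59.1 · log₁₀(0.11262) = 59.1 × (-0.9484) = -56.05 mV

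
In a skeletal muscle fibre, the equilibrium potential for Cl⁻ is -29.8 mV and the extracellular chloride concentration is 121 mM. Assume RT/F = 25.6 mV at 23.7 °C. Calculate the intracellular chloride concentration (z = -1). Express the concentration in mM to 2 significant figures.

38 mM

Nernst: E = (25.6/-1) · ln([out]/[in]), so ln([out]/[in]) = -29.8 × -1 / 25.6 = 1.1641.
[out]/[in] = e^(1.1641) = 3.203.
[in] = 121 / 3.203 = 37.78 mM.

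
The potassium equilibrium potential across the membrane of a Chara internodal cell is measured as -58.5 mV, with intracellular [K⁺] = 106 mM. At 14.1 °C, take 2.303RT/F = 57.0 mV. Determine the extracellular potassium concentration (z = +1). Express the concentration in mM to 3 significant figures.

9.98 mM

Nernst: E = (57.0/1) · log₁₀([out]/[in]), so log₁₀([out]/[in]) = -58.5 × 1 / 57.0 = -1.0263.
[out]/[in] = 10^(-1.0263) = 0.09412.
[out] = 0.09412 × 106 = 9.977 mM.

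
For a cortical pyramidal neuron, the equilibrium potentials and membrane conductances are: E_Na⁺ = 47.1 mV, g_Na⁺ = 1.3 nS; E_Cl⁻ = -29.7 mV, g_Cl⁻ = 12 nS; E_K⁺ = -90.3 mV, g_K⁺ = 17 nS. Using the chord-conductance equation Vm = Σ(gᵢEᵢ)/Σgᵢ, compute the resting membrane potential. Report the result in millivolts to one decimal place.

Σ gᵢEᵢ = 1.3·(47.1) + 12·(-29.7) + 17·(-90.3) = -1830.27
Σ gᵢ = 1.3 + 12 + 17 = 30.3
Vm = -1830.27 / 30.3 = -60.40 mV

-60.4 mV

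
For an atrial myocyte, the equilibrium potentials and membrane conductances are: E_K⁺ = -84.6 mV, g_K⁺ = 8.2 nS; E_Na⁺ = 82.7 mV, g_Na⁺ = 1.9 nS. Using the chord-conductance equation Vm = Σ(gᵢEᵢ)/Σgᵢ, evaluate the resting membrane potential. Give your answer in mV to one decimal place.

Σ gᵢEᵢ = 8.2·(-84.6) + 1.9·(82.7) = -536.59
Σ gᵢ = 8.2 + 1.9 = 10.1
Vm = -536.59 / 10.1 = -53.13 mV

-53.1 mV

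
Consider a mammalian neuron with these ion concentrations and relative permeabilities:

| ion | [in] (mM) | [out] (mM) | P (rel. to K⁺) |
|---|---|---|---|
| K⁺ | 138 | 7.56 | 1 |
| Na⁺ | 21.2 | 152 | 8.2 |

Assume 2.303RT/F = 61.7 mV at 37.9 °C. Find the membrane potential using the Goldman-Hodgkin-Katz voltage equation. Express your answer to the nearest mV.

37 mV

Vm = 61.7 · log₁₀[(Σ P·[cation]ₒ + Σ P·[anion]ᵢ) / (Σ P·[cation]ᵢ + Σ P·[anion]ₒ)]
Numerator = 1×7.56 + 8.2×152 = 1254
Denominator = 1×138 + 8.2×21.2 = 311.8
Vm = 61.7 · log₁₀(4.0212) = 61.7 × (0.6044) = 37.29 mV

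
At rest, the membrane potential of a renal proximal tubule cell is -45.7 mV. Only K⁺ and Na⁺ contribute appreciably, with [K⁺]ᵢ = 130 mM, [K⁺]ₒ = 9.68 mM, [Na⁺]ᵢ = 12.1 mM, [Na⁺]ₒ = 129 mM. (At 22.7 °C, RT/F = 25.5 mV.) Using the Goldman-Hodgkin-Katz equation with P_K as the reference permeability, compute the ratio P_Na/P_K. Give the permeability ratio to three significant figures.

Let α = P_Na/P_K. GHK: Vm = 25.5·ln[(Kₒ + α·Naₒ)/(Kᵢ + α·Naᵢ)].
e^(Vm/25.5) = e^(-45.7/25.5) = 0.1666
So 0.1666·(Kᵢ + α·Naᵢ) = Kₒ + α·Naₒ → α = (0.1666·130.0 − 9.68) / (129.0 − 0.1666·12.1)
α = (21.66 − 9.68) / (129.0 − 2.016) = 11.98/127 = 0.09433

0.0943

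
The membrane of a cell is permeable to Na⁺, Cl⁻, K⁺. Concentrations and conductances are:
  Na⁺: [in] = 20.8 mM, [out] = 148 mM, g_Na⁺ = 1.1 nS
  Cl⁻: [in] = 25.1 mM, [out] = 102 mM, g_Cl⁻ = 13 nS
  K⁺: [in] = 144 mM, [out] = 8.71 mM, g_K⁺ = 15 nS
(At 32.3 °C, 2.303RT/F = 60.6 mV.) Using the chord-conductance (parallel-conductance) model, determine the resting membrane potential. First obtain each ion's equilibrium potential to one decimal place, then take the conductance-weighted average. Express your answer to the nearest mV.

-53 mV

E_Na⁺ = (60.6/1)·log₁₀(148/20.8) = 51.6 mV
E_Cl⁻ = (60.6/-1)·log₁₀(102/25.1) = -36.9 mV
E_K⁺ = (60.6/1)·log₁₀(8.71/144) = -73.8 mV
Vm = (Σ gᵢEᵢ)/(Σ gᵢ) = (1.1·51.6 + 13·-36.9 + 15·-73.8) / (1.1 + 13 + 15)
= -1529.94 / 29.1 = -52.58 mV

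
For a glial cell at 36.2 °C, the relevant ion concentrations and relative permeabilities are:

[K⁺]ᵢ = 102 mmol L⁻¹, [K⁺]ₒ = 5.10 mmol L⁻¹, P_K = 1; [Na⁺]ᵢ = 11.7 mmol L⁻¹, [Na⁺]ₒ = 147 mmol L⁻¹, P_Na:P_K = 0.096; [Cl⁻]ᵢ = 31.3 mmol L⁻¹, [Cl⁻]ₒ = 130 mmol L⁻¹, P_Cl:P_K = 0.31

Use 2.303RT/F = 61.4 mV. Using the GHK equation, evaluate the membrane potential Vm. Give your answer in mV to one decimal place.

Vm = 61.4 · log₁₀[(Σ P·[cation]ₒ + Σ P·[anion]ᵢ) / (Σ P·[cation]ᵢ + Σ P·[anion]ₒ)]
Numerator = 1×5.10 + 0.096×147 + 0.31×31.3 = 28.91
Denominator = 1×102 + 0.096×11.7 + 0.31×130 = 143.4
Vm = 61.4 · log₁₀(0.20161) = 61.4 × (-0.6955) = -42.70 mV

-42.7 mV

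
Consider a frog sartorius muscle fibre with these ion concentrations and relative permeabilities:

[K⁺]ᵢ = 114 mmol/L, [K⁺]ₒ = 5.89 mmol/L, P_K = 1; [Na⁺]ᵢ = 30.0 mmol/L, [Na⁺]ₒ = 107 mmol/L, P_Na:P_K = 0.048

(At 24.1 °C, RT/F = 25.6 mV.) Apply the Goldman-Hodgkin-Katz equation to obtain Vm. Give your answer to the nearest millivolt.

Vm = 25.6 · ln[(Σ P·[cation]ₒ + Σ P·[anion]ᵢ) / (Σ P·[cation]ᵢ + Σ P·[anion]ₒ)]
Numerator = 1×5.89 + 0.048×107 = 11.03
Denominator = 1×114 + 0.048×30.0 = 115.4
Vm = 25.6 · ln(0.095513) = 25.6 × (-2.3485) = -60.12 mV

-60 mV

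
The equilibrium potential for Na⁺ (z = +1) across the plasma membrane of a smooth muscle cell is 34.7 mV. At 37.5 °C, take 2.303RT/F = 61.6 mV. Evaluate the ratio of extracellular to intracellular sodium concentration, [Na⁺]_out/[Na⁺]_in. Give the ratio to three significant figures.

3.66

log₁₀([out]/[in]) = E·z/(61.6) = 34.7 × 1 / 61.6 = 0.5633
[out]/[in] = 10^(0.5633) = 3.659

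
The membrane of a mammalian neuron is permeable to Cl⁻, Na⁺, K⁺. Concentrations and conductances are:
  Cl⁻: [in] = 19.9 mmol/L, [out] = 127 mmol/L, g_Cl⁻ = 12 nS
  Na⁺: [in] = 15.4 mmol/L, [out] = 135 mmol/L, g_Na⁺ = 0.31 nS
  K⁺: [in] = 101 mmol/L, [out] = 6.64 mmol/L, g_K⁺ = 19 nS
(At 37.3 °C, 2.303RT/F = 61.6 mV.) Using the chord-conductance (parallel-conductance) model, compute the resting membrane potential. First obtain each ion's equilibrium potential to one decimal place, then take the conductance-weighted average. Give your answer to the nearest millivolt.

E_Cl⁻ = (61.6/-1)·log₁₀(127/19.9) = -49.6 mV
E_Na⁺ = (61.6/1)·log₁₀(135/15.4) = 58.1 mV
E_K⁺ = (61.6/1)·log₁₀(6.64/101) = -72.8 mV
Vm = (Σ gᵢEᵢ)/(Σ gᵢ) = (12·-49.6 + 0.31·58.1 + 19·-72.8) / (12 + 0.31 + 19)
= -1960.39 / 31.31 = -62.61 mV

-63 mV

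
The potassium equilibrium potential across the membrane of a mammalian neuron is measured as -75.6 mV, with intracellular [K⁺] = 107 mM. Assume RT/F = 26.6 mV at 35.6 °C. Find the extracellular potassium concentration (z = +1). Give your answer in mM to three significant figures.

6.24 mM

Nernst: E = (26.6/1) · ln([out]/[in]), so ln([out]/[in]) = -75.6 × 1 / 26.6 = -2.8421.
[out]/[in] = e^(-2.8421) = 0.0583.
[out] = 0.0583 × 107 = 6.238 mM.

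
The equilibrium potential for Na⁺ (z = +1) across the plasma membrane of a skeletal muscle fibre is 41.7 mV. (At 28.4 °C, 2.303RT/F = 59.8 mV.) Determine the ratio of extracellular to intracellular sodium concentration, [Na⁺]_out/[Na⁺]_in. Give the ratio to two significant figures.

5.0

log₁₀([out]/[in]) = E·z/(59.8) = 41.7 × 1 / 59.8 = 0.6973
[out]/[in] = 10^(0.6973) = 4.981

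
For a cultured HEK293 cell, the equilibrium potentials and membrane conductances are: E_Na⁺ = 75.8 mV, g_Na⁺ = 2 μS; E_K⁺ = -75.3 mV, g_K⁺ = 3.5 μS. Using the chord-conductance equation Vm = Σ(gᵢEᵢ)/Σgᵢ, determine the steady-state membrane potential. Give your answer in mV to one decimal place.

-20.4 mV

Σ gᵢEᵢ = 2·(75.8) + 3.5·(-75.3) = -111.95
Σ gᵢ = 2 + 3.5 = 5.5
Vm = -111.95 / 5.5 = -20.35 mV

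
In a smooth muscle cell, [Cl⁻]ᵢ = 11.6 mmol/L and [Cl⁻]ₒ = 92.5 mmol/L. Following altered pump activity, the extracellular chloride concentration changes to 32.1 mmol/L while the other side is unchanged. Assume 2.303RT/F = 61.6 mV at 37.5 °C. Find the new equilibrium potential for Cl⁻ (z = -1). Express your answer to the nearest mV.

-27 mV

After the shift: [Cl⁻]_out = 32.1, [Cl⁻]_in = 11.6 mmol/L.
E_new = (61.6/-1)·log₁₀(32.1/11.6) = -61.60 · (0.4420) = -27.23 mV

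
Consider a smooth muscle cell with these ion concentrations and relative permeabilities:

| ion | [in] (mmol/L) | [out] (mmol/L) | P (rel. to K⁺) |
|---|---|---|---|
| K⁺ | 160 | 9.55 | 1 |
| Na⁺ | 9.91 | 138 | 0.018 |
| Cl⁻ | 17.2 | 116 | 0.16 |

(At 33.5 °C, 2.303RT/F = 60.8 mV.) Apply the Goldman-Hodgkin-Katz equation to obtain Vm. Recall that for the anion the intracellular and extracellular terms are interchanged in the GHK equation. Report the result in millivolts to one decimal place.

-65.8 mV

Vm = 60.8 · log₁₀[(Σ P·[cation]ₒ + Σ P·[anion]ᵢ) / (Σ P·[cation]ᵢ + Σ P·[anion]ₒ)]
Numerator = 1×9.55 + 0.018×138 + 0.16×17.2 = 14.79
Denominator = 1×160 + 0.018×9.91 + 0.16×116 = 178.7
Vm = 60.8 · log₁₀(0.082724) = 60.8 × (-1.0824) = -65.81 mV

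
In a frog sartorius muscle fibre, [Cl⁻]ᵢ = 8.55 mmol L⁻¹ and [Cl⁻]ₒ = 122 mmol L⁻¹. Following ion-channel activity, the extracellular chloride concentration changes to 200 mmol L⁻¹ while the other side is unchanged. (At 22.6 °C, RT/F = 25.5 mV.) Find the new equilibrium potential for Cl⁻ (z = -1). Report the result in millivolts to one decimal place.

-80.4 mV

After the shift: [Cl⁻]_out = 200, [Cl⁻]_in = 8.55 mmol L⁻¹.
E_new = (25.5/-1)·ln(200/8.55) = -25.50 · (3.1524) = -80.39 mV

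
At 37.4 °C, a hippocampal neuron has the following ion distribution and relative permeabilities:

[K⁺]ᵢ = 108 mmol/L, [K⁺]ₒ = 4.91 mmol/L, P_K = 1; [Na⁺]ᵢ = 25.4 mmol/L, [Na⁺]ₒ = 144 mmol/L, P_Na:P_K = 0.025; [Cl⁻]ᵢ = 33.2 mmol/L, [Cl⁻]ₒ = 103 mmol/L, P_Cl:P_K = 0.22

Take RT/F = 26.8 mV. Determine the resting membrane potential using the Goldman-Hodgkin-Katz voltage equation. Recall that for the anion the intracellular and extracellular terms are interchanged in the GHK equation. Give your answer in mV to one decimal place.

Vm = 26.8 · ln[(Σ P·[cation]ₒ + Σ P·[anion]ᵢ) / (Σ P·[cation]ᵢ + Σ P·[anion]ₒ)]
Numerator = 1×4.91 + 0.025×144 + 0.22×33.2 = 15.81
Denominator = 1×108 + 0.025×25.4 + 0.22×103 = 131.3
Vm = 26.8 · ln(0.12045) = 26.8 × (-2.1166) = -56.72 mV

-56.7 mV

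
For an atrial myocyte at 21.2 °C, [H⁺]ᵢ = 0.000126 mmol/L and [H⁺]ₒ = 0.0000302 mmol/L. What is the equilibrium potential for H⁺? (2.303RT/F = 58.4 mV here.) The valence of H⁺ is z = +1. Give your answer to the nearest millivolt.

-36 mV

E = (58.4/z) · log₁₀([H⁺]_out/[H⁺]_in) with z = +1.
= (58.4/1) · log₁₀(0.0000302/0.000126) = 58.40 · log₁₀(0.2397)
= 58.40 · (-0.6204) = -36.23 mV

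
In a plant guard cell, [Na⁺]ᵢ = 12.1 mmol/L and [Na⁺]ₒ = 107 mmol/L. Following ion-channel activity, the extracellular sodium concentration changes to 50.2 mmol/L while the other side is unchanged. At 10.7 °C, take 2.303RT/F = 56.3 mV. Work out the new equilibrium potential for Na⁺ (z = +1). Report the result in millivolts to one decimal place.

After the shift: [Na⁺]_out = 50.2, [Na⁺]_in = 12.1 mmol/L.
E_new = (56.3/1)·log₁₀(50.2/12.1) = 56.30 · (0.6179) = 34.79 mV

34.8 mV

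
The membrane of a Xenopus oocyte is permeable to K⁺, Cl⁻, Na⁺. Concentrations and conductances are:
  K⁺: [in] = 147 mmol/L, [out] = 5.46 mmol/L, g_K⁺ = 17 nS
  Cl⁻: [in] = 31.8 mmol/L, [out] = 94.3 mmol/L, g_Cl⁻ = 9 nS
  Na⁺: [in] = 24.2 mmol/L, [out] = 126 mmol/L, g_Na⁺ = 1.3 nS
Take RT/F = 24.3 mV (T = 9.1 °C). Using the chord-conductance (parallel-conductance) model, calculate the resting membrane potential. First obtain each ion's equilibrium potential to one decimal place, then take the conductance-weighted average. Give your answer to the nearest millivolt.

E_K⁺ = (24.3/1)·ln(5.46/147) = -80.0 mV
E_Cl⁻ = (24.3/-1)·ln(94.3/31.8) = -26.4 mV
E_Na⁺ = (24.3/1)·ln(126/24.2) = 40.1 mV
Vm = (Σ gᵢEᵢ)/(Σ gᵢ) = (17·-80.0 + 9·-26.4 + 1.3·40.1) / (17 + 9 + 1.3)
= -1545.47 / 27.3 = -56.61 mV

-57 mV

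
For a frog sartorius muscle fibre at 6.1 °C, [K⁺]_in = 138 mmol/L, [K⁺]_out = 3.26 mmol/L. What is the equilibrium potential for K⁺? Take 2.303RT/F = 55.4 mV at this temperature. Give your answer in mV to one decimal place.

-90.1 mV

E = (55.4/z) · log₁₀([K⁺]_out/[K⁺]_in) with z = +1.
= (55.4/1) · log₁₀(3.26/138) = 55.40 · log₁₀(0.02362)
= 55.40 · (-1.6267) = -90.12 mV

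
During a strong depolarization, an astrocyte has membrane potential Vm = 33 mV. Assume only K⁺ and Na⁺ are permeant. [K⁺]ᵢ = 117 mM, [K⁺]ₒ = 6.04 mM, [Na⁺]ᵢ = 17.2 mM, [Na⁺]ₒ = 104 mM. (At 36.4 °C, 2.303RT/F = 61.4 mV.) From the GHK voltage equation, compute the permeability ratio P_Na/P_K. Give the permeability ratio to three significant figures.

Let α = P_Na/P_K. GHK: Vm = 61.4·log₁₀[(Kₒ + α·Naₒ)/(Kᵢ + α·Naᵢ)].
10^(Vm/61.4) = 10^(33.0/61.4) = 3.4471
So 3.4471·(Kᵢ + α·Naᵢ) = Kₒ + α·Naₒ → α = (3.4471·117.0 − 6.04) / (104.0 − 3.4471·17.2)
α = (403.3 − 6.04) / (104.0 − 59.29) = 397.3/44.71 = 8.886

8.89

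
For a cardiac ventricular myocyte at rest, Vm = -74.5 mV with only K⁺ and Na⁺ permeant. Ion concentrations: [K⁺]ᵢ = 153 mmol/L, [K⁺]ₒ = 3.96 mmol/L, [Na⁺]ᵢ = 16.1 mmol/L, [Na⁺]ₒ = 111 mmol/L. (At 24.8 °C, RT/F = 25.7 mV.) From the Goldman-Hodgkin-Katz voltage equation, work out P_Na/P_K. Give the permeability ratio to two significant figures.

0.041

Let α = P_Na/P_K. GHK: Vm = 25.7·ln[(Kₒ + α·Naₒ)/(Kᵢ + α·Naᵢ)].
e^(Vm/25.7) = e^(-74.5/25.7) = 0.055087
So 0.055087·(Kᵢ + α·Naᵢ) = Kₒ + α·Naₒ → α = (0.055087·153.0 − 3.96) / (111.0 − 0.055087·16.1)
α = (8.428 − 3.96) / (111.0 − 0.8869) = 4.468/110.1 = 0.04058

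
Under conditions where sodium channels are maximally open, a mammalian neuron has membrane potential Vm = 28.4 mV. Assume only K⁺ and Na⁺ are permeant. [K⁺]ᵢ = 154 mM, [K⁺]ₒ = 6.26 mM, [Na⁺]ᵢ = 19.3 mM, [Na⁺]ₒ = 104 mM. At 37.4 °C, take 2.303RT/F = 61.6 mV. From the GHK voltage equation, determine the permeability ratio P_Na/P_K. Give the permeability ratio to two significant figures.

9.1

Let α = P_Na/P_K. GHK: Vm = 61.6·log₁₀[(Kₒ + α·Naₒ)/(Kᵢ + α·Naᵢ)].
10^(Vm/61.6) = 10^(28.4/61.6) = 2.8909
So 2.8909·(Kᵢ + α·Naᵢ) = Kₒ + α·Naₒ → α = (2.8909·154.0 − 6.26) / (104.0 − 2.8909·19.3)
α = (445.2 − 6.26) / (104.0 − 55.8) = 438.9/48.2 = 9.106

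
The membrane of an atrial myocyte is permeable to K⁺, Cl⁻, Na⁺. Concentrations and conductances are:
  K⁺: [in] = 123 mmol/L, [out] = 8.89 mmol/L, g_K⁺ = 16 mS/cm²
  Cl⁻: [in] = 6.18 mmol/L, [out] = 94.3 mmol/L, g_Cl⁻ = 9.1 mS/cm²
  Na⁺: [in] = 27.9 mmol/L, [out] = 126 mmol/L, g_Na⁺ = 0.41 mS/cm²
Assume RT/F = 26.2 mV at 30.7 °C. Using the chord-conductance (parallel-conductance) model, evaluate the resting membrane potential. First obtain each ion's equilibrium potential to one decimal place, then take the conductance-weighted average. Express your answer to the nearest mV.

E_K⁺ = (26.2/1)·ln(8.89/123) = -68.8 mV
E_Cl⁻ = (26.2/-1)·ln(94.3/6.18) = -71.4 mV
E_Na⁺ = (26.2/1)·ln(126/27.9) = 39.5 mV
Vm = (Σ gᵢEᵢ)/(Σ gᵢ) = (16·-68.8 + 9.1·-71.4 + 0.41·39.5) / (16 + 9.1 + 0.41)
= -1734.35 / 25.51 = -67.99 mV

-68 mV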